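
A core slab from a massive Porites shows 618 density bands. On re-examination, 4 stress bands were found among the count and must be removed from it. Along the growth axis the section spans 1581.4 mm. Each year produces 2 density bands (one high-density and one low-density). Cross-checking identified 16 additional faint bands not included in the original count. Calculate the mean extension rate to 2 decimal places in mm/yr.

5.02 mm/yr

Adjusted count: 618 − 4 + 16 = 630 density bands.
630 density bands at 2 per year is 630 / 2 = 315 years.
Mean rate = 1581.4 mm / 315 years ≈ 5.02 mm/yr.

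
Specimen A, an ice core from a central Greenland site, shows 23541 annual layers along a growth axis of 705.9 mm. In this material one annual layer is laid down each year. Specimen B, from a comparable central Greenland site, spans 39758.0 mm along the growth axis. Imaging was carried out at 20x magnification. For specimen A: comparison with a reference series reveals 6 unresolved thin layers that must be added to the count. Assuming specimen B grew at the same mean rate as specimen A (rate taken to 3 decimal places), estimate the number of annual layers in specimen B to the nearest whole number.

1325267 annual layers

Specimen A: adjusted count: 23541 + 6 = 23547 annual layers.
A: Mean rate = 705.9 mm / 23547 years ≈ 0.030 mm/yr.
B spans 39758.0 / 0.030 = 1325266.67 years ≈ 1325267 annual layers.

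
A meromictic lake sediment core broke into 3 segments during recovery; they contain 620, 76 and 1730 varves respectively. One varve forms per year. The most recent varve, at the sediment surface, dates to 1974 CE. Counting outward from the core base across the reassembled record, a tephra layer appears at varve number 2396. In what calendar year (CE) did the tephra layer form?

1944 CE

Total varves = 620 + 76 + 1730 = 2426.
Between varve 2396 and the sediment surface there are 2426 − 2396 = 30 varves.
The varve at the sediment surface is 1974 CE, so the tephra layer dates to 1974 − 30 = 1944 CE.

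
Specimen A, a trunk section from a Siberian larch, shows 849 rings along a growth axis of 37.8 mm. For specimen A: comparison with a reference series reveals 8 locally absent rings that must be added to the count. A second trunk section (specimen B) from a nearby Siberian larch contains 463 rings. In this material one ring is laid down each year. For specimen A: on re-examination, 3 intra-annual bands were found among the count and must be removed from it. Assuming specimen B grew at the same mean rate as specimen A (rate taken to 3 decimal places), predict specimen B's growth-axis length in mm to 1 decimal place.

Specimen A: true ring count = 849 − 3 + 8 = 854.
A: Mean rate = 37.8 mm / 854 years ≈ 0.044 mm per year.
B's length ≈ 0.044 × 463 = 20.4 mm.

20.4 mm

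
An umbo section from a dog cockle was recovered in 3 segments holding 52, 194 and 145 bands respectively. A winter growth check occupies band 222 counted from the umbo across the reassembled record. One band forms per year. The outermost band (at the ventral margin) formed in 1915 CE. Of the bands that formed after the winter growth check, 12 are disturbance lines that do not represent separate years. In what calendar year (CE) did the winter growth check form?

Total bands = 52 + 194 + 145 = 391.
Between band 222 and the ventral margin there are 391 − 222 = 169 bands.
169 − 12 false = 157 true bands after the winter growth check.
Counting back 157 years from 1915 CE places the winter growth check in 1915 − 157 = 1758 CE.

1758 CE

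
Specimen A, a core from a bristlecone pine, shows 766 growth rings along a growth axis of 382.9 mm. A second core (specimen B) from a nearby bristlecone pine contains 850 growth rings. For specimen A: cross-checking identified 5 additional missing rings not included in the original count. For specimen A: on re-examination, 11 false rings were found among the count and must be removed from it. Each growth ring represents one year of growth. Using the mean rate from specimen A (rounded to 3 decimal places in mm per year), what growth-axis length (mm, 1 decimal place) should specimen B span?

428.4 mm

Specimen A: correcting the raw count gives 766 − 11 + 5 = 760 true growth rings.
A: 382.9 mm over 760 years gives 382.9 / 760 ≈ 0.504 mm/year.
For B, 0.504 mm/year × 850 years = 428.4 mm.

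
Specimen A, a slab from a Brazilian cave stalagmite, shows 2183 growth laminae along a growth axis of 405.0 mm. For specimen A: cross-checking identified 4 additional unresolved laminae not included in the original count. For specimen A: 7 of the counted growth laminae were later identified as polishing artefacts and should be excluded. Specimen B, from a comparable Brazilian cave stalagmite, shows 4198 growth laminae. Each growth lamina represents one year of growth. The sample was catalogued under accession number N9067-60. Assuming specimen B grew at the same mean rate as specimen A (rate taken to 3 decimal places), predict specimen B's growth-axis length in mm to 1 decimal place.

Specimen A: adjusted count: 2183 − 7 + 4 = 2180 growth laminae.
A: 405.0 mm over 2180 years gives 405.0 / 2180 ≈ 0.186 mm/year.
Length of B = 0.186 × 4198 = 780.8 mm.

780.8 mm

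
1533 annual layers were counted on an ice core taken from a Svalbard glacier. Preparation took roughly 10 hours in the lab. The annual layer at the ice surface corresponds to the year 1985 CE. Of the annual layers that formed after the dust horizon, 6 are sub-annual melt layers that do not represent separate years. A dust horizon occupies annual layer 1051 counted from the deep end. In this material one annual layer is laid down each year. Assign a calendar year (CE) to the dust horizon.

Between annual layer 1051 and the ice surface there are 1533 − 1051 = 482 annual layers.
Removing the 6 false annual layers leaves 482 − 6 = 476 true annual layers beyond the dust horizon.
1985 − 476 = 1509 CE.

1509 CE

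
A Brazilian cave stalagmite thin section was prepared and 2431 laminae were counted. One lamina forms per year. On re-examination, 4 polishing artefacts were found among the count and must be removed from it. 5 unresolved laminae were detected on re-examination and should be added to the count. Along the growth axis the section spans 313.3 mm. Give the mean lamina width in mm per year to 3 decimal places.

0.129 mm per year

Correcting the raw count gives 2431 − 4 + 5 = 2432 true laminae.
313.3 mm over 2432 years gives 313.3 / 2432 ≈ 0.129 mm per year.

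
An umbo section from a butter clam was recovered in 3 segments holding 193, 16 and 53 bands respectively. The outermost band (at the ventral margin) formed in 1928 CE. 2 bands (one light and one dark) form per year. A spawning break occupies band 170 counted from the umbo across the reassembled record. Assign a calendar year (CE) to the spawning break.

1882 CE

Total bands = 193 + 16 + 53 = 262.
262 − 170 = 92 bands lie beyond the spawning break toward the ventral margin.
With 2 bands per year, 92 / 2 = 46 years.
Counting back 46 years from 1928 CE places the spawning break in 1928 − 46 = 1882 CE.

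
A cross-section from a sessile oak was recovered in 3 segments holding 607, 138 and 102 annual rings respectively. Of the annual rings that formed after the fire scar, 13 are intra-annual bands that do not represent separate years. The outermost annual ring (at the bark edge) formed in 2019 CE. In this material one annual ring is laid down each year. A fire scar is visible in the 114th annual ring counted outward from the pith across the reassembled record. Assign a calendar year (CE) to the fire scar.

1299 CE

Total annual rings = 607 + 138 + 102 = 847.
847 − 114 = 733 annual rings lie beyond the fire scar toward the bark edge.
Excluding 13 false annual rings: 733 − 13 = 720.
The annual ring at the bark edge is 2019 CE, so the fire scar dates to 2019 − 720 = 1299 CE.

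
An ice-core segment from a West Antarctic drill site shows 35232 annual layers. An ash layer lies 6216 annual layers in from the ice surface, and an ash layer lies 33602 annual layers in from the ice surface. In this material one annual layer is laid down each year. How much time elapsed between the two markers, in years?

The two markers are separated by 33602 − 6216 = 27386 annual layers.
That is 27386 years at one annual layer per year.

27386 years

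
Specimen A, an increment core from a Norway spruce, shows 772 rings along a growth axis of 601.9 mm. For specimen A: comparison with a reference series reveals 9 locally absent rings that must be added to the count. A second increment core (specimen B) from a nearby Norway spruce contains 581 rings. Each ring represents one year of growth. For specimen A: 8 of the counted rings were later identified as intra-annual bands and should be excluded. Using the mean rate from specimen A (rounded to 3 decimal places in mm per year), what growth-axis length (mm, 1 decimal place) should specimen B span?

Specimen A: after corrections the count is 772 − 8 + 9 = 773 rings.
A: Mean rate = 601.9 mm / 773 years ≈ 0.779 mm per year.
For B, 0.779 mm/year × 581 years = 452.6 mm.

452.6 mm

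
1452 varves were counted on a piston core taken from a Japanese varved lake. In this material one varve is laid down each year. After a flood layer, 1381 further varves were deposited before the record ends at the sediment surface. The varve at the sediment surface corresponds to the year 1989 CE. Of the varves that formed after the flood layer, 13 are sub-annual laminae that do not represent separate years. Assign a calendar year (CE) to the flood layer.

1381 varves formed after the flood layer.
Excluding 13 false varves: 1381 − 13 = 1368.
1989 − 1368 = 621 CE.

621 CE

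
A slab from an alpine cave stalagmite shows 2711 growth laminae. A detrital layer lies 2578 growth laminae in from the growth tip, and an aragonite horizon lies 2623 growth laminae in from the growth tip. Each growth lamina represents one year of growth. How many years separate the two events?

The two markers are separated by 2623 − 2578 = 45 growth laminae.
That is 45 years at one growth lamina per year.

45 yr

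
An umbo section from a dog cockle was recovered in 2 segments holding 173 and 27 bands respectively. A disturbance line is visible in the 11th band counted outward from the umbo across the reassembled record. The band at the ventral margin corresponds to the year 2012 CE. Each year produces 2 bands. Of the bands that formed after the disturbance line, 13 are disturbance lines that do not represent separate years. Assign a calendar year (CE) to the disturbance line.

Total bands = 173 + 27 = 200.
Between band 11 and the ventral margin there are 200 − 11 = 189 bands.
Excluding 13 false bands: 189 − 13 = 176.
Dividing by 2 bands per year: 176 / 2 = 88 years.
2012 − 88 = 1924 CE.

1924 CE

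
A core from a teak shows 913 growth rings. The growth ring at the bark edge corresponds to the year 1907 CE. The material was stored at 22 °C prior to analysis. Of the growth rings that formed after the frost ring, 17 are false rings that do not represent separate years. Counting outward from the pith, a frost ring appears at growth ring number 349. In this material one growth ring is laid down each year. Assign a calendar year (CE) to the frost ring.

The frost ring sits at growth ring 349 from the pith, so 913 − 349 = 564 growth rings formed after it.
564 − 17 false = 547 true growth rings after the frost ring.
1907 − 547 = 1360 CE.

1360 CE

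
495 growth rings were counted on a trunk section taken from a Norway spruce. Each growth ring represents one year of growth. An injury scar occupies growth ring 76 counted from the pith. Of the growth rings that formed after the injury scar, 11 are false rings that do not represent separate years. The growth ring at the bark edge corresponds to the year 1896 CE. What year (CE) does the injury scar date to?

1488 CE

Between growth ring 76 and the bark edge there are 495 − 76 = 419 growth rings.
419 − 11 false = 408 true growth rings after the injury scar.
1896 − 408 = 1488 CE.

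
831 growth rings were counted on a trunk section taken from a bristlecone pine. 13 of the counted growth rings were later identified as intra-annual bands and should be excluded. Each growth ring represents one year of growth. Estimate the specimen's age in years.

818 yr

Correcting the raw count gives 831 − 13 = 818 true growth rings.
One growth ring per year makes the duration 818 years.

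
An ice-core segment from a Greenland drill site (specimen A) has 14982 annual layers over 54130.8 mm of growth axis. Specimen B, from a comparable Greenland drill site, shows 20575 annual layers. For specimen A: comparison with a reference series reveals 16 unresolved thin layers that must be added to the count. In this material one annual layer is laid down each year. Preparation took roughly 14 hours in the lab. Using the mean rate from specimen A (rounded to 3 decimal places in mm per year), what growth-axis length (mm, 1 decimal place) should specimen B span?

74255.2 mm

Specimen A: after corrections the count is 14982 + 16 = 14998 annual layers.
A: 54130.8 mm over 14998 years gives 54130.8 / 14998 ≈ 3.609 mm per year.
B's length ≈ 3.609 × 20575 = 74255.2 mm.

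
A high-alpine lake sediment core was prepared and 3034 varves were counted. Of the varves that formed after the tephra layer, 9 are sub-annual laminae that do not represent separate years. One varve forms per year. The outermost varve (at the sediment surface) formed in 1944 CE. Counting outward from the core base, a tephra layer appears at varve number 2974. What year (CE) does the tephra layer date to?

1893 CE

Between varve 2974 and the sediment surface there are 3034 − 2974 = 60 varves.
Excluding 9 false varves: 60 − 9 = 51.
Counting back 51 years from 1944 CE places the tephra layer in 1944 − 51 = 1893 CE.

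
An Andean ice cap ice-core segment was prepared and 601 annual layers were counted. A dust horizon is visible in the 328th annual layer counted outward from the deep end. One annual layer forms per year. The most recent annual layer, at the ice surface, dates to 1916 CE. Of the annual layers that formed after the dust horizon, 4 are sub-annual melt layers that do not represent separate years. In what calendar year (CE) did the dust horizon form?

1647 CE

The dust horizon sits at annual layer 328 from the deep end, so 601 − 328 = 273 annual layers formed after it.
Excluding 4 false annual layers: 273 − 4 = 269.
1916 − 269 = 1647 CE.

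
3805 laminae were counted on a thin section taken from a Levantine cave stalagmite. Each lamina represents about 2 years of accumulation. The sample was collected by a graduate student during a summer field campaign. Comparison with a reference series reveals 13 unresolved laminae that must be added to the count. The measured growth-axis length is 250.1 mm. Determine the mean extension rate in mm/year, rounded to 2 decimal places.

0.03 mm/year

True lamina count = 3805 + 13 = 3818.
3818 laminae at 2 years each span 3818 × 2 = 7636 years.
Extension rate ≈ 250.1 / 7636 = 0.03 mm/year.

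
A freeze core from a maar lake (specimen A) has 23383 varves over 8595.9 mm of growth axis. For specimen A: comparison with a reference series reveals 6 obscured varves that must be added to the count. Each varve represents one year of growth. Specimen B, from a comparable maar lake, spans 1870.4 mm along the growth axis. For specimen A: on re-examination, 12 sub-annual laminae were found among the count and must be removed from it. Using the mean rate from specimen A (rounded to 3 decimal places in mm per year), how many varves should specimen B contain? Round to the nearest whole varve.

5083 varves

Specimen A: after corrections the count is 23383 − 12 + 6 = 23377 varves.
A: 8595.9 mm over 23377 years gives 8595.9 / 23377 ≈ 0.368 mm/yr.
For B, 1870.4 / 0.368 = 5082.61 years ≈ 5083 varves.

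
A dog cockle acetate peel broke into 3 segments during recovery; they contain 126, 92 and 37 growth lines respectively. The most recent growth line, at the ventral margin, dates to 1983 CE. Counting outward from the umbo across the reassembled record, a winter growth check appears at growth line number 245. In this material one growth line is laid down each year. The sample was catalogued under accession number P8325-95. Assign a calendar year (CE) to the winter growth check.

1973 CE

Total growth lines = 126 + 92 + 37 = 255.
255 − 245 = 10 growth lines lie beyond the winter growth check toward the ventral margin.
The growth line at the ventral margin is 1983 CE, so the winter growth check dates to 1983 − 10 = 1973 CE.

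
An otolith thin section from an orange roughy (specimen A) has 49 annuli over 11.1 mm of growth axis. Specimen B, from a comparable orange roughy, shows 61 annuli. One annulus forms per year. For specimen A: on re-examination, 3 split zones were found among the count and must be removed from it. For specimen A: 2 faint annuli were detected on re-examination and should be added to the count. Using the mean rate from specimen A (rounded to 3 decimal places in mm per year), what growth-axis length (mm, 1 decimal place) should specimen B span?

Specimen A: adjusted count: 49 − 3 + 2 = 48 annuli.
A: Extension rate ≈ 11.1 / 48 = 0.231 mm/yr.
Length of B = 0.231 × 61 = 14.1 mm.

14.1 mm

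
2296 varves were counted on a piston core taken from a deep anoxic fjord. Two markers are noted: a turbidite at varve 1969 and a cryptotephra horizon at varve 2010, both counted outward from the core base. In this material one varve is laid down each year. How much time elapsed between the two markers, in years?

41 years

The two markers are separated by 2010 − 1969 = 41 varves.
One varve per year makes the interval 41 years.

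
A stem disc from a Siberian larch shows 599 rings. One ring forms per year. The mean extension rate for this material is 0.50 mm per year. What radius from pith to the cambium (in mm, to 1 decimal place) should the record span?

299.5 mm

The record spans 599 years at 0.50 mm per year.
Length ≈ 0.50 × 599 = 299.5 mm.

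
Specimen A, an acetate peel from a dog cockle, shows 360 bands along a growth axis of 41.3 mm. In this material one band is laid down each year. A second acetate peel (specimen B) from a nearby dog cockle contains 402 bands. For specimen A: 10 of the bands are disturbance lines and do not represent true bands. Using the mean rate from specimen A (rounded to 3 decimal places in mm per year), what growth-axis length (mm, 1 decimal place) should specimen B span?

47.4 mm

Specimen A: adjusted count: 360 − 10 = 350 bands.
A: Extension rate ≈ 41.3 / 350 = 0.118 mm/yr.
For B, 0.118 mm/year × 402 years = 47.4 mm.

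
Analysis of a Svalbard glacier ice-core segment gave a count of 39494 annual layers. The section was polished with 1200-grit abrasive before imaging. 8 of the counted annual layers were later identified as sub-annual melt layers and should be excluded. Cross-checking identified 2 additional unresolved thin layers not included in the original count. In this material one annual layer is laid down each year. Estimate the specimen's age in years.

39488 years

Adjusted count: 39494 − 8 + 2 = 39488 annual layers.
One annual layer per year makes the duration 39488 years.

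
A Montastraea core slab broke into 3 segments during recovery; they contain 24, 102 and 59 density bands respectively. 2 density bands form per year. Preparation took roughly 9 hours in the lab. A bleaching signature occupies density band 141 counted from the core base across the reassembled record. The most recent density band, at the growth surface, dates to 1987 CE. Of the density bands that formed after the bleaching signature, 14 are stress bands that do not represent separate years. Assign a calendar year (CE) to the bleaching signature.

1972 CE

Total density bands = 24 + 102 + 59 = 185.
The bleaching signature sits at density band 141 from the core base, so 185 − 141 = 44 density bands formed after it.
Removing the 14 false density bands leaves 44 − 14 = 30 true density bands beyond the bleaching signature.
30 density bands at 2 per year is 30 / 2 = 15 years.
Counting back 15 years from 1987 CE places the bleaching signature in 1987 − 15 = 1972 CE.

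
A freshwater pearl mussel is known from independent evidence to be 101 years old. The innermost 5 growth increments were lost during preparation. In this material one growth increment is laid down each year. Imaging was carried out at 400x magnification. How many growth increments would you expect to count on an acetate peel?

96 growth increments

At one growth increment per year, 101 years correspond to 101 growth increments.
101 − 5 missed = 96 growth increments expected in the prepared section.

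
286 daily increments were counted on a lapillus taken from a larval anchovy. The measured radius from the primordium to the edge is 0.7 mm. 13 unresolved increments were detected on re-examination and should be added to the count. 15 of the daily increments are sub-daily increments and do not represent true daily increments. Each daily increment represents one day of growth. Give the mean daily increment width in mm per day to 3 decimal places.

Correcting the raw count gives 286 − 15 + 13 = 284 true daily increments.
Extension rate ≈ 0.7 / 284 = 0.002 mm per day.

0.002 mm per day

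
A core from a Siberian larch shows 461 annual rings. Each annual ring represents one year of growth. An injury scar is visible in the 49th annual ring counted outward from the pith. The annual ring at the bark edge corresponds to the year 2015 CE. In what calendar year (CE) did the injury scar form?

1603 CE

461 − 49 = 412 annual rings lie beyond the injury scar toward the bark edge.
2015 − 412 = 1603 CE.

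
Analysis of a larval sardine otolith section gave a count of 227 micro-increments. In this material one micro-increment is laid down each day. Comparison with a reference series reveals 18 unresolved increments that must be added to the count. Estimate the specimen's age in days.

True micro-increment count = 227 + 18 = 245.
At one micro-increment per day, that is 245 days.

245 days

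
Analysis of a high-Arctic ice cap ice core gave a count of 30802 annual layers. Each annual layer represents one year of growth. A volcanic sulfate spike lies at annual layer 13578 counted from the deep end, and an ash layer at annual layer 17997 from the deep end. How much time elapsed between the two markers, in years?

4419 years

17997 − 13578 = 4419 annual layers lie between the two events.
That is 4419 years at one annual layer per year.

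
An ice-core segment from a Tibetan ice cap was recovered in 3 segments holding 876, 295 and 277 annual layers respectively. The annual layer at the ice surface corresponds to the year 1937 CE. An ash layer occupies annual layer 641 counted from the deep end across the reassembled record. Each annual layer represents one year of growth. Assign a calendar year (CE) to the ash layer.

1130 CE

Total annual layers = 876 + 295 + 277 = 1448.
1448 − 641 = 807 annual layers lie beyond the ash layer toward the ice surface.
The annual layer at the ice surface is 1937 CE, so the ash layer dates to 1937 − 807 = 1130 CE.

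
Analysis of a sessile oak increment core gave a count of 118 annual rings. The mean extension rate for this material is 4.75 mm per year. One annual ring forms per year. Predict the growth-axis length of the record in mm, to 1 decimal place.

The record spans 118 years at 4.75 mm per year.
Length ≈ 4.75 × 118 = 560.5 mm.

560.5 mm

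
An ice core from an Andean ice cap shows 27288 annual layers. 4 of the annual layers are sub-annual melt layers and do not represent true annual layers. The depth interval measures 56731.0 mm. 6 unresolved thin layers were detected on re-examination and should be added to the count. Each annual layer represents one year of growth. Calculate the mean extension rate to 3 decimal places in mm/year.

2.079 mm/year

After corrections the count is 27288 − 4 + 6 = 27290 annual layers.
Extension rate ≈ 56731.0 / 27290 = 2.079 mm/year.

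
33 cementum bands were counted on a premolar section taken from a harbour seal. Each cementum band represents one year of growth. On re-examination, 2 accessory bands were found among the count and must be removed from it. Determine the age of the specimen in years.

Adjusted count: 33 − 2 = 31 cementum bands.
With a one-to-one cementum band periodicity this is 31 years.

31 years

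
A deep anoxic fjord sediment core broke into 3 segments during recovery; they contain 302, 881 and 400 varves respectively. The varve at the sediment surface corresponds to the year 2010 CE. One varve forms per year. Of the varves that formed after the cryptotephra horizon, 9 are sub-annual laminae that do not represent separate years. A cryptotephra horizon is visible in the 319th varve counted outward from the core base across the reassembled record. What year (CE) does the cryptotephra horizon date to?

755 CE

Total varves = 302 + 881 + 400 = 1583.
Between varve 319 and the sediment surface there are 1583 − 319 = 1264 varves.
1264 − 9 false = 1255 true varves after the cryptotephra horizon.
Counting back 1255 years from 2010 CE places the cryptotephra horizon in 2010 − 1255 = 755 CE.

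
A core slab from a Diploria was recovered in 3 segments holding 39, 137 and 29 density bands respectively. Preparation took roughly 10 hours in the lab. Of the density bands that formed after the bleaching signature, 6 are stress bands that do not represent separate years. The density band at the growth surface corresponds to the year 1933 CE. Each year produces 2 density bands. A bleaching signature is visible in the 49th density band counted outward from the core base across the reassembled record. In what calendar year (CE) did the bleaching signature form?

1858 CE

Total density bands = 39 + 137 + 29 = 205.
205 − 49 = 156 density bands lie beyond the bleaching signature toward the growth surface.
156 − 6 false = 150 true density bands after the bleaching signature.
Dividing by 2 density bands per year: 150 / 2 = 75 years.
The density band at the growth surface is 1933 CE, so the bleaching signature dates to 1933 − 75 = 1858 CE.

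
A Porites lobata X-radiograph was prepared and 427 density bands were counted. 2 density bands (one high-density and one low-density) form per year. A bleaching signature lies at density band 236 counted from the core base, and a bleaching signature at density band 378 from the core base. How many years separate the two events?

378 − 236 = 142 density bands lie between the two events.
With 2 density bands per year, 142 / 2 = 71 years.

71 years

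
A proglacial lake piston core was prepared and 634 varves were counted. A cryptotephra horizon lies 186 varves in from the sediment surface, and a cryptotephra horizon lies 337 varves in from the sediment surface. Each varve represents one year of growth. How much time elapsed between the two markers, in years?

Separation: 337 − 186 = 151 varves.
That is 151 years at one varve per year.

151 years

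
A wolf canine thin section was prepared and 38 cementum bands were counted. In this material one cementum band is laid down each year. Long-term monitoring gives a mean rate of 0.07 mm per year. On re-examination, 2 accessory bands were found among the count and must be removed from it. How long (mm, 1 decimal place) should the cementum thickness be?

True cementum band count = 38 − 2 = 36.
Predicted length = 0.07 mm/year × 36 years = 2.5 mm.

2.5 mm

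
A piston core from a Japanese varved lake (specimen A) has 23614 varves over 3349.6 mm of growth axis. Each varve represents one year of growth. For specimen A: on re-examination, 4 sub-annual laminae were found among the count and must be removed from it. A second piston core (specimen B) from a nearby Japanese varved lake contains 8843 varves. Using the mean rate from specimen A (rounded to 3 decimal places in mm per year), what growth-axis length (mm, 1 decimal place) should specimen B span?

1255.7 mm

Specimen A: adjusted count: 23614 − 4 = 23610 varves.
A: Mean rate = 3349.6 mm / 23610 years ≈ 0.142 mm/yr.
For B, 0.142 mm/year × 8843 years = 1255.7 mm.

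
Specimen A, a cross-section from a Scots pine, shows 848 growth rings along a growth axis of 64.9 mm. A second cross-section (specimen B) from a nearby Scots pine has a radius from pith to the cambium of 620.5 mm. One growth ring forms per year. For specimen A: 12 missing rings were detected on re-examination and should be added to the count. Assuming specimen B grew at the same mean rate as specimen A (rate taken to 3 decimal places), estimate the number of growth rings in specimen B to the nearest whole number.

8273 growth rings

Specimen A: adjusted count: 848 + 12 = 860 growth rings.
A: Mean rate = 64.9 mm / 860 years ≈ 0.075 mm/year.
For B, 620.5 / 0.075 = 8273.33 years ≈ 8273 growth rings.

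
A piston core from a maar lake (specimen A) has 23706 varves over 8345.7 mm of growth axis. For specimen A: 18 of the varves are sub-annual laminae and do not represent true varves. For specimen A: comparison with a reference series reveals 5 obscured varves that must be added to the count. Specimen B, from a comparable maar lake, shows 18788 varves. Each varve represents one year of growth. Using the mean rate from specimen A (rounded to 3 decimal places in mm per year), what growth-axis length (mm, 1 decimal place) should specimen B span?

Specimen A: true varve count = 23706 − 18 + 5 = 23693.
A: Extension rate ≈ 8345.7 / 23693 = 0.352 mm/year.
Length of B = 0.352 × 18788 = 6613.4 mm.

6613.4 mm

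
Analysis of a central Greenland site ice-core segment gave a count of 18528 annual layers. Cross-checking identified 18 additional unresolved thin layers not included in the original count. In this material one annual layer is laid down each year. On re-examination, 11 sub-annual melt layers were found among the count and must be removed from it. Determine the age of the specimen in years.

18535 years

After corrections the count is 18528 − 11 + 18 = 18535 annual layers.
One annual layer per year makes the duration 18535 years.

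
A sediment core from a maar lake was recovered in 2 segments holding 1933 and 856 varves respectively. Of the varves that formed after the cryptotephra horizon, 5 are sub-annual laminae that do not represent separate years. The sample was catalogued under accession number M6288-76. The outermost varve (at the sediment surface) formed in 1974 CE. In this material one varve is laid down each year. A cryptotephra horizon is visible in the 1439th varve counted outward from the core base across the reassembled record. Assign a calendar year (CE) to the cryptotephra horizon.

Total varves = 1933 + 856 = 2789.
The cryptotephra horizon sits at varve 1439 from the core base, so 2789 − 1439 = 1350 varves formed after it.
Excluding 5 false varves: 1350 − 5 = 1345.
1974 − 1345 = 629 CE.

629 CE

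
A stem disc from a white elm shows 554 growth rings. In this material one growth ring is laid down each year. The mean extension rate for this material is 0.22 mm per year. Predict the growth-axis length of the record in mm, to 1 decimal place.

121.9 mm

The record spans 554 years at 0.22 mm per year.
Predicted length = 0.22 mm/year × 554 years = 121.9 mm.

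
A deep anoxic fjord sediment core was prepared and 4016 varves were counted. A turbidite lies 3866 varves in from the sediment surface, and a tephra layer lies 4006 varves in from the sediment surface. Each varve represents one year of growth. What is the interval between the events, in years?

4006 − 3866 = 140 varves lie between the two events.
That is 140 years at one varve per year.

140 years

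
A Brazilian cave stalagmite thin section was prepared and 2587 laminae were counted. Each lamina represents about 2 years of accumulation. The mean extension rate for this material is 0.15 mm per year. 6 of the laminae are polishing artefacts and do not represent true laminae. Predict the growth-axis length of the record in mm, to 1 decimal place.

Correcting the raw count gives 2587 − 6 = 2581 true laminae.
At 2 years per lamina, 2581 × 2 = 5162 years.
5162 years at 0.15 mm/year gives 0.15 × 5162 = 774.3 mm.

774.3 mm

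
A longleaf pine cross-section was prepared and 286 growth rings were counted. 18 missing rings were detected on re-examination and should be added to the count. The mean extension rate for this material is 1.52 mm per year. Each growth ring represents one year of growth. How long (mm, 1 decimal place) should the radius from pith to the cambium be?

After corrections the count is 286 + 18 = 304 growth rings.
Length ≈ 1.52 × 304 = 462.1 mm.

462.1 mm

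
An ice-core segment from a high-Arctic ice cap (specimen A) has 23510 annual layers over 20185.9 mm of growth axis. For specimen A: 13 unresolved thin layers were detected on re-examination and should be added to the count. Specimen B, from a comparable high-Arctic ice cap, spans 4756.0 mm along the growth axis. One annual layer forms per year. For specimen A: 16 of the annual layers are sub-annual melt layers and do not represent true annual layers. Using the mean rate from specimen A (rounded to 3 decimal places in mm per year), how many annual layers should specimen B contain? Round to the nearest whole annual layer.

Specimen A: correcting the raw count gives 23510 − 16 + 13 = 23507 true annual layers.
A: Mean rate = 20185.9 mm / 23507 years ≈ 0.859 mm/yr.
Specimen B: 4756.0 mm / 0.859 mm per year = 5536.67 years ≈ 5537 annual layers.

5537 annual layers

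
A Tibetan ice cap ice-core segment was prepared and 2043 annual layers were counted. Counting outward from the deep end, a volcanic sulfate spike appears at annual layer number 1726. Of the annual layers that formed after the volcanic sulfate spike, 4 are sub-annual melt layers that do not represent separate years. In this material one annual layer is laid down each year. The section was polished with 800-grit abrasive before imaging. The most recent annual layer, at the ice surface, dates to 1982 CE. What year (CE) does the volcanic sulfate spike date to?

The volcanic sulfate spike sits at annual layer 1726 from the deep end, so 2043 − 1726 = 317 annual layers formed after it.
317 − 4 false = 313 true annual layers after the volcanic sulfate spike.
The annual layer at the ice surface is 1982 CE, so the volcanic sulfate spike dates to 1982 − 313 = 1669 CE.

1669 CE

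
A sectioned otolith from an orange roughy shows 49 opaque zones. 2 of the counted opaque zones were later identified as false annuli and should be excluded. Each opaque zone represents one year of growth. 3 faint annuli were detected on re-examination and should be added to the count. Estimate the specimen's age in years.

Correcting the raw count gives 49 − 2 + 3 = 50 true opaque zones.
One opaque zone per year makes the duration 50 years.

50 years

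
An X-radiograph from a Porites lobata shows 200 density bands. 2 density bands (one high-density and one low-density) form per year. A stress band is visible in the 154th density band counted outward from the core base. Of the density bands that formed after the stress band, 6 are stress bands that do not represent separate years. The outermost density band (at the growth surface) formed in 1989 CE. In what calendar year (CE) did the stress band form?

Between density band 154 and the growth surface there are 200 − 154 = 46 density bands.
Removing the 6 false density bands leaves 46 − 6 = 40 true density bands beyond the stress band.
With 2 density bands per year, 40 / 2 = 20 years.
1989 − 20 = 1969 CE.

1969 CE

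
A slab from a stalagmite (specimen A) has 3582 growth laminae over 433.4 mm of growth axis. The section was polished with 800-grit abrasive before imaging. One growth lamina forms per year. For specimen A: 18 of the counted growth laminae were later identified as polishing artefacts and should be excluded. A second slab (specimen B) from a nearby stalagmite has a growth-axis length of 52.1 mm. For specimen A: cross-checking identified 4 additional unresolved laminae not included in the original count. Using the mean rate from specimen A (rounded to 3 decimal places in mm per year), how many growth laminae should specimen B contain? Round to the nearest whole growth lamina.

Specimen A: after corrections the count is 3582 − 18 + 4 = 3568 growth laminae.
A: Extension rate ≈ 433.4 / 3568 = 0.121 mm per year.
B spans 52.1 / 0.121 = 430.58 years ≈ 431 growth laminae.

431 growth laminae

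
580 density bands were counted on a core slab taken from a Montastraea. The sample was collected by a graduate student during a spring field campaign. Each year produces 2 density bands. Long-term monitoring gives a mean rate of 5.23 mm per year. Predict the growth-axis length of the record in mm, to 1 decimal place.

With 2 density bands per year, 580 / 2 = 290 years.
Predicted length = 5.23 mm/year × 290 years = 1516.7 mm.

1516.7 mm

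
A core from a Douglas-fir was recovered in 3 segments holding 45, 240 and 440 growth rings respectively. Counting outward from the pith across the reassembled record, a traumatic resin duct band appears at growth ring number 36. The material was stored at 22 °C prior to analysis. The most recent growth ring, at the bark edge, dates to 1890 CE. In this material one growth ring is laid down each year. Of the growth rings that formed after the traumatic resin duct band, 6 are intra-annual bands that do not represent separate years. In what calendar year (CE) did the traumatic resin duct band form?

Total growth rings = 45 + 240 + 440 = 725.
Between growth ring 36 and the bark edge there are 725 − 36 = 689 growth rings.
689 − 6 false = 683 true growth rings after the traumatic resin duct band.
Counting back 683 years from 1890 CE places the traumatic resin duct band in 1890 − 683 = 1207 CE.

1207 CE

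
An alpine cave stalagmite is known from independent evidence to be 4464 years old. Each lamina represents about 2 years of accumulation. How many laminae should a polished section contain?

At 2 years per lamina, 4464 / 2 = 2232 laminae are expected.
So 2232 laminae should be present.

2232 laminae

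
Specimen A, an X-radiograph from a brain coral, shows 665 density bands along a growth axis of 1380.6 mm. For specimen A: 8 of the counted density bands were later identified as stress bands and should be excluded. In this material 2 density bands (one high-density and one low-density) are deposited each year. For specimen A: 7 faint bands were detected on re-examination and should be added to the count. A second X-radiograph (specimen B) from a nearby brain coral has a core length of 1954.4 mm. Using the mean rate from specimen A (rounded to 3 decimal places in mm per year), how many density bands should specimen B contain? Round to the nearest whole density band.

Specimen A: correcting the raw count gives 665 − 8 + 7 = 664 true density bands.
Specimen A: with 2 density bands per year, 664 / 2 = 332 years.
A: 1380.6 mm over 332 years gives 1380.6 / 332 ≈ 4.158 mm/year.
For B, 1954.4 / 4.158 = 470.03 years; at 2 density bands per year that is 470.03 × 2 ≈ 940 density bands.

940 density bands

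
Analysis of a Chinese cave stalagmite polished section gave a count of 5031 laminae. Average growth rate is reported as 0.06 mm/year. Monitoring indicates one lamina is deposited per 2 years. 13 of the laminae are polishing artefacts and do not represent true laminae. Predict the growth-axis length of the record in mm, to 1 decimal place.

Correcting the raw count gives 5031 − 13 = 5018 true laminae.
At 2 years per lamina, 5018 × 2 = 10036 years.
Predicted length = 0.06 mm/year × 10036 years = 602.2 mm.

602.2 mm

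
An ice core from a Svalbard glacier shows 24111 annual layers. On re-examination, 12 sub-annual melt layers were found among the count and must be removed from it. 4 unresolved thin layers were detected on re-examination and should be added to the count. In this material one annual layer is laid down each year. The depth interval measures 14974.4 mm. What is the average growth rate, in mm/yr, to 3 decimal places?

0.621 mm/yr

After corrections the count is 24111 − 12 + 4 = 24103 annual layers.
Mean rate = 14974.4 mm / 24103 years ≈ 0.621 mm/yr.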